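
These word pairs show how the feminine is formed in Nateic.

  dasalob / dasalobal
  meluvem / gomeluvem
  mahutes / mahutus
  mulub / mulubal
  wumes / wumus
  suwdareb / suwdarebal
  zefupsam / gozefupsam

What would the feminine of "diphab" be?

diphabal

suwdareb and wumes both have last vowel 'e' yet inflect differently (suwdarebal, wumus), so the last vowel is not what conditions the rule; the final letter is.
"diphab" ends in -b. The stems ending in -b (mulub → mulubal, dasalob → dasalobal, suwdareb → suwdarebal) add -al.
The other patterns: stems ending in -s change the last vowel to 'u'; stems ending in -m add the prefix go-.
So diphab → diphabal.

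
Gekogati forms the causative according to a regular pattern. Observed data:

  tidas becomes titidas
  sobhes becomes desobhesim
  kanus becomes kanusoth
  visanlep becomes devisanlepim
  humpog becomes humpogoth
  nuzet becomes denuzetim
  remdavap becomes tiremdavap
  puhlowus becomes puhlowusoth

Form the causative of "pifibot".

tidas and sobhes both end in -s yet inflect differently (titidas, desobhesim), so the final letter is not what conditions the rule; the last vowel is.
"pifibot" has last vowel 'o'. The one such stem in the data (humpog → humpogoth) adds -oth, so the same rule applies.
The other patterns: stems whose last vowel is 'a' add the prefix ti-; stems whose last vowel is 'e' add de- … -im around the stem.
So pifibot → pifibototh.

pifibototh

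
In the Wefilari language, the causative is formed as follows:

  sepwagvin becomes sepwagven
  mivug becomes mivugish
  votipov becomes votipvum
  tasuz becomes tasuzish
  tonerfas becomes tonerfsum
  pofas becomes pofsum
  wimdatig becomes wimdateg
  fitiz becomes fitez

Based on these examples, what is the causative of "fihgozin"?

"fihgozin" has last vowel 'i'. The stems whose last vowel is 'i' (wimdatig → wimdateg, sepwagvin → sepwagven, fitiz → fitez) change the last vowel to 'e'.
So fihgozin → fihgozen.

fihgozen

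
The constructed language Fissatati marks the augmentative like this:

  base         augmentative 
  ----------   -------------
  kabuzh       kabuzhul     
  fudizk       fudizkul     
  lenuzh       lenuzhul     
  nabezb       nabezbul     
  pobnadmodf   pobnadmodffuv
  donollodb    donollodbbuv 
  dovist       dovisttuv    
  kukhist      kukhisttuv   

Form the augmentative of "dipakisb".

nabezb and donollodb both end in -b yet inflect differently (nabezbul, donollodbbuv), so the final letter is not what conditions the rule; the second-to-last letter is.
"dipakisb" has second-to-last letter 's'. The stems whose second-to-last letter is 's' (dovist → dovisttuv, kukhist → kukhisttuv) double the final consonant and add -uv.
The other pattern: stems whose second-to-last letter is 'z' add -ul.
So dipakisb → dipakisbbuv.

dipakisbbuv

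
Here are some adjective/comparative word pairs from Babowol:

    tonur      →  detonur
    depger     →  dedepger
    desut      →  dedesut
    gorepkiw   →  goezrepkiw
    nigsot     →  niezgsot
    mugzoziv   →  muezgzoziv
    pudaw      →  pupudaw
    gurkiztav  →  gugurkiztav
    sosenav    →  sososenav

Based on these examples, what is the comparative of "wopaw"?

"wopaw" has last vowel 'a'. The stems whose last vowel is 'a' (pudaw → pupudaw, gurkiztav → gugurkiztav, sosenav → sososenav) repeat the first consonant+vowel as a prefix.
The other patterns: stems whose last vowel is 'e' or 'u' add the prefix de-; stems whose last vowel is 'i' or 'o' insert -ez- after the first vowel.
So wopaw → wowopaw.

wowopaw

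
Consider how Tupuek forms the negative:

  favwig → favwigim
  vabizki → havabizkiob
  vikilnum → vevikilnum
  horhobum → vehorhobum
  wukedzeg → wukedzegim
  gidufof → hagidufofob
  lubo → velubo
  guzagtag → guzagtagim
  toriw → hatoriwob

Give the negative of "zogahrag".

zogahragim

"zogahrag" ends in -g. The stems ending in -g (favwig → favwigim, guzagtag → guzagtagim, wukedzeg → wukedzegim) add -im.
So zogahrag → zogahragim.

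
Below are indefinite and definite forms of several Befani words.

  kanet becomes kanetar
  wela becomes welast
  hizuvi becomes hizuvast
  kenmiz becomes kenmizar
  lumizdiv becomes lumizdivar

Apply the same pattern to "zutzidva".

zutzidvast

kenmiz and hizuvi both have last vowel 'i' yet inflect differently (kenmizar, hizuvast), so the last vowel is not what conditions the rule; whether the stem ends in a vowel or a consonant is.
"zutzidva" ends in a vowel. The stems ending in a vowel (wela → welast, hizuvi → hizuvast) drop the final letter and add -ast.
So zutzidva → zutzidvast.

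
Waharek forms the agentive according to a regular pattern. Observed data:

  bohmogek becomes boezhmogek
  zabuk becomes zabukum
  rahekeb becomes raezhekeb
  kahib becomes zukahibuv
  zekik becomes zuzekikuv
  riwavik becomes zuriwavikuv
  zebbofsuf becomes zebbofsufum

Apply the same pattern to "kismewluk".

"kismewluk" has last vowel 'u'. The stems whose last vowel is 'u' (zabuk → zabukum, zebbofsuf → zebbofsufum) add -um.
The other patterns: stems whose last vowel is 'i' add zu- … -uv around the stem; stems whose last vowel is 'e' insert -ez- after the first vowel.
So kismewluk → kismewlukum.

kismewlukum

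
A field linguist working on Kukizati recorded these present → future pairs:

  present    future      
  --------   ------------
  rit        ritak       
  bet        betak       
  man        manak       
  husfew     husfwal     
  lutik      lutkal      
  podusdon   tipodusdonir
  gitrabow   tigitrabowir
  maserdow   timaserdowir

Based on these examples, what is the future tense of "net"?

netak

man and podusdon both end in -n yet inflect differently (manak, tipodusdonir), so the final letter is not what conditions the rule; the number of vowels is.
"net" has 1 vowel. The stems with 1 vowel (rit → ritak, bet → betak, man → manak) add -ak.
So net → netak.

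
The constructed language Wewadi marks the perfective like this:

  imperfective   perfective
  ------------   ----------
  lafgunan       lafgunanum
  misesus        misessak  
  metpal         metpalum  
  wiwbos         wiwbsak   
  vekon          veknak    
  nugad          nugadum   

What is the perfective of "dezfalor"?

dezfalrak

lafgunan and vekon both end in -n yet inflect differently (lafgunanum, veknak), so the final letter is not what conditions the rule; the last vowel is.
"dezfalor" has last vowel 'o'. The stems whose last vowel is 'o' (vekon → veknak, wiwbos → wiwbsak) delete the last vowel and add -ak.
The other pattern: stems whose last vowel is 'a' add -um.
So dezfalor → dezfalrak.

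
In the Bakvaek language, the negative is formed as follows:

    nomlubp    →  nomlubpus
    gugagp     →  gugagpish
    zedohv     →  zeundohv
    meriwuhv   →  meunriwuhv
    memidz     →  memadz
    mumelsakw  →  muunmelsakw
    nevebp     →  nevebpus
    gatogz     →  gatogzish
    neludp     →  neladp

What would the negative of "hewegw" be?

neludp and nomlubp both end in -p yet inflect differently (neladp, nomlubpus), so the final letter is not what conditions the rule; the second-to-last letter is.
"hewegw" has second-to-last letter 'g'. The stems whose second-to-last letter is 'g' (gugagp → gugagpish, gatogz → gatogzish) add -ish.
So hewegw → hewegwish.

hewegwish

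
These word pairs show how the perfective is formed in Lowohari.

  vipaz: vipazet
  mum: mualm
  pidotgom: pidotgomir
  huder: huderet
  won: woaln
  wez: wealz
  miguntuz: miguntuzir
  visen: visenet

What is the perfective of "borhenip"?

wez and vipaz both end in -z yet inflect differently (wealz, vipazet), so the final letter is not what conditions the rule; the number of vowels is.
"borhenip" has 3 vowels. The stems with 3 vowels (miguntuz → miguntuzir, pidotgom → pidotgomir) add -ir.
The other patterns: stems with 1 vowel insert -al- after the first vowel; stems with 2 vowels add -et.
So borhenip → borhenipir.

borhenipir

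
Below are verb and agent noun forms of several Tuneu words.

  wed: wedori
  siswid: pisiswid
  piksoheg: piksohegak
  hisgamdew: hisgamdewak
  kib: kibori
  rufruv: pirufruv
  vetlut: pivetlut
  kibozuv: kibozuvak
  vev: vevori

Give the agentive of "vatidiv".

vatidivak

wed and siswid both end in -d yet inflect differently (wedori, pisiswid), so the final letter is not what conditions the rule; the number of vowels is.
"vatidiv" has 3 vowels. The stems with 3 vowels (kibozuv → kibozuvak, hisgamdew → hisgamdewak, piksoheg → piksohegak) add -ak.
So vatidiv → vatidivak.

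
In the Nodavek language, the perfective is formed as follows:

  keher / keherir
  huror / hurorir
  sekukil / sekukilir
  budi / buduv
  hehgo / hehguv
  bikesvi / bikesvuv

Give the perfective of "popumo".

"popumo" ends in a vowel. The stems ending in a vowel (budi → buduv, hehgo → hehguv, bikesvi → bikesvuv) drop the final letter and add -uv.
So popumo → popumuv.

popumuv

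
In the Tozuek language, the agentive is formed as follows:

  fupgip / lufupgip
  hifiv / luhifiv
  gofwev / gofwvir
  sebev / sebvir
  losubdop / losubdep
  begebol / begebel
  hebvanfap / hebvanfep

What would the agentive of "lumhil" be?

lulumhil

"lumhil" has last vowel 'i'. The stems whose last vowel is 'i' (fupgip → lufupgip, hifiv → luhifiv) add the prefix lu-.
So lumhil → lulumhil.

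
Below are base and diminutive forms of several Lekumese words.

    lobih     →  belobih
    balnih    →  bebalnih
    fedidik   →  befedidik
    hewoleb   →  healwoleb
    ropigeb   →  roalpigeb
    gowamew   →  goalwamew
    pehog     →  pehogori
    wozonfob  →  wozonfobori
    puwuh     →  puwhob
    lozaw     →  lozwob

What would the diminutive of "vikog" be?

hewoleb and wozonfob both end in -b yet inflect differently (healwoleb, wozonfobori), so the final letter is not what conditions the rule; the last vowel is.
"vikog" has last vowel 'o'. The stems whose last vowel is 'o' (pehog → pehogori, wozonfob → wozonfobori) add -ori.
So vikog → vikogori.

vikogori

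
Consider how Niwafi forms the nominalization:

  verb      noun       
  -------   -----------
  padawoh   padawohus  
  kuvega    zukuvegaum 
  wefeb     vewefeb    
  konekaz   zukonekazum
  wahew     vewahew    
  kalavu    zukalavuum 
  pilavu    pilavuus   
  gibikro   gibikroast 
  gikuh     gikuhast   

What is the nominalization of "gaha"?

padawoh and gikuh both end in -h yet inflect differently (padawohus, gikuhast), so the final letter is not what conditions the rule; the first letter is.
"gaha" begins with g-. The stems beginning with g- (gikuh → gikuhast, gibikro → gibikroast) add -ast.
The other patterns: stems beginning with p- add -us; stems beginning with k- add zu- … -um around the stem; stems beginning with w- add the prefix ve-.
So gaha → gahaast.

gahaast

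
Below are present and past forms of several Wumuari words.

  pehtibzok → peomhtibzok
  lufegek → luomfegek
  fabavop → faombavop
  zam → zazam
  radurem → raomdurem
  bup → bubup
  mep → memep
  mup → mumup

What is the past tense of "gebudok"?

geombudok

fabavop and bup both end in -p yet inflect differently (faombavop, bubup), so the final letter is not what conditions the rule; the number of vowels is.
"gebudok" has 3 vowels. The stems with 3 vowels (fabavop → faombavop, radurem → raomdurem, lufegek → luomfegek) insert -om- after the first vowel.
So gebudok → geombudok.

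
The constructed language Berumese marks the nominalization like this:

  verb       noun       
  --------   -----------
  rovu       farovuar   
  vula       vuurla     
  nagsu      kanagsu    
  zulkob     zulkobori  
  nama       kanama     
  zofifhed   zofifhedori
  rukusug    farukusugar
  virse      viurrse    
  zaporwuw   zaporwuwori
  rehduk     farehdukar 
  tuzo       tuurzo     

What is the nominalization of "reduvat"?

fareduvatar

"reduvat" begins with r-. The stems beginning with r- (rukusug → farukusugar, rehduk → farehdukar, rovu → farovuar) add fa- … -ar around the stem.
So reduvat → fareduvatar.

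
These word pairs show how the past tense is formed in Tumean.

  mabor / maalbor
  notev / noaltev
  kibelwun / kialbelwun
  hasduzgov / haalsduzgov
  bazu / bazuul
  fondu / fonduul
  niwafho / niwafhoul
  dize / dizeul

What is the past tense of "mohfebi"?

mohfebiul

"mohfebi" ends in a vowel. The stems ending in a vowel (bazu → bazuul, fondu → fonduul, niwafho → niwafhoul) add -ul.
The other pattern: stems ending in a consonant insert -al- after the first vowel.
So mohfebi → mohfebiul.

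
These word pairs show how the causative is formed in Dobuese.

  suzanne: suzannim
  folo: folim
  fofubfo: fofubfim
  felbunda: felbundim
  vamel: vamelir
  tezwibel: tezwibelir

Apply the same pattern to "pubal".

suzanne and vamel both have last vowel 'e' yet inflect differently (suzannim, vamelir), so the last vowel is not what conditions the rule; whether the stem ends in a vowel or a consonant is.
"pubal" ends in a consonant. The stems ending in a consonant (vamel → vamelir, tezwibel → tezwibelir) add -ir.
The other pattern: stems ending in a vowel drop the final letter and add -im.
So pubal → pubalir.

pubalir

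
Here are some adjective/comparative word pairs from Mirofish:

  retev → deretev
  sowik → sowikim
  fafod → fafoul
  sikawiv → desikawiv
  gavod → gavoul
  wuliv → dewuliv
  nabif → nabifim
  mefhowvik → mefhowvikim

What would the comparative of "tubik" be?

"tubik" ends in -k. The stems ending in -k (mefhowvik → mefhowvikim, sowik → sowikim) add -im.
So tubik → tubikim.

tubikim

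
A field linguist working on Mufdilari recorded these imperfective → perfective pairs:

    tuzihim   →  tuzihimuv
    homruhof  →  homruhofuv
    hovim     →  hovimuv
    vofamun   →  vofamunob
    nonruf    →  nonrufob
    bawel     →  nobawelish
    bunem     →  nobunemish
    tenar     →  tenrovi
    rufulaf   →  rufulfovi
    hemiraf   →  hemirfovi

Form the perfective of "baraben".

nobarabenish

"baraben" has last vowel 'e'. The stems whose last vowel is 'e' (bawel → nobawelish, bunem → nobunemish) add no- … -ish around the stem.
So baraben → nobarabenish.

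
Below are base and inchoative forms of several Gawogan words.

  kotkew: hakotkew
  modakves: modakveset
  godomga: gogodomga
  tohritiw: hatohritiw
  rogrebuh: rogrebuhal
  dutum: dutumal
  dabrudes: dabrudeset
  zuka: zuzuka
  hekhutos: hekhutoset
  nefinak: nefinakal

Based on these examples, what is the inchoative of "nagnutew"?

"nagnutew" ends in -w. The stems ending in -w (kotkew → hakotkew, tohritiw → hatohritiw) add the prefix ha-.
So nagnutew → hanagnutew.

hanagnutew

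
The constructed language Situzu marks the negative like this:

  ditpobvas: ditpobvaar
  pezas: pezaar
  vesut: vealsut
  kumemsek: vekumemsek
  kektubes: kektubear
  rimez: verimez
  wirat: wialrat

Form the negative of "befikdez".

"befikdez" ends in -z. The one such stem in the data (rimez → verimez) adds the prefix ve-, so the same rule applies.
The other patterns: stems ending in -t insert -al- after the first vowel; stems ending in -s drop the final letter and add -ar.
So befikdez → vebefikdez.

vebefikdez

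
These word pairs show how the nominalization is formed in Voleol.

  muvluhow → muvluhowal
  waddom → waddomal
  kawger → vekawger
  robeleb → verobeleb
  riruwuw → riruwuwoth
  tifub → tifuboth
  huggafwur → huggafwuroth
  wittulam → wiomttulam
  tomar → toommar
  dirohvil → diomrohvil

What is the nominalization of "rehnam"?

muvluhow and riruwuw both end in -w yet inflect differently (muvluhowal, riruwuwoth), so the final letter is not what conditions the rule; the last vowel is.
"rehnam" has last vowel 'a'. The stems whose last vowel is 'a' (wittulam → wiomttulam, tomar → toommar) insert -om- after the first vowel.
So rehnam → reomhnam.

reomhnam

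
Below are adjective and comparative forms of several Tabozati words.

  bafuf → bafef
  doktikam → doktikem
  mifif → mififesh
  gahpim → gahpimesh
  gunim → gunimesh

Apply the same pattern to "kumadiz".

"kumadiz" has last vowel 'i'. The stems whose last vowel is 'i' (mifif → mififesh, gunim → gunimesh, gahpim → gahpimesh) add -esh.
So kumadiz → kumadizesh.

kumadizesh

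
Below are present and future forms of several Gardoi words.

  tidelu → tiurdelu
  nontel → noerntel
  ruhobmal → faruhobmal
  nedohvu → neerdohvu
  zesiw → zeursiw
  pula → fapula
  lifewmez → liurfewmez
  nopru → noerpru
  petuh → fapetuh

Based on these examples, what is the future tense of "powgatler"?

"powgatler" begins with p-. The stems beginning with p- (pula → fapula, petuh → fapetuh) add the prefix fa-.
The other patterns: stems beginning with n- insert -er- after the first vowel; stems beginning with l-, t- or z- insert -ur- after the first vowel.
So powgatler → fapowgatler.

fapowgatler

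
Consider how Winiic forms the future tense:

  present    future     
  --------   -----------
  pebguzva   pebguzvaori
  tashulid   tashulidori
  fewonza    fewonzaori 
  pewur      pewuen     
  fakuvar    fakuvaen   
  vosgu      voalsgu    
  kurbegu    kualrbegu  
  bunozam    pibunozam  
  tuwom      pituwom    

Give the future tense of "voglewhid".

pebguzva and fakuvar both have last vowel 'a' yet inflect differently (pebguzvaori, fakuvaen), so the last vowel is not what conditions the rule; the final letter is.
"voglewhid" ends in -d. The one such stem in the data (tashulid → tashulidori) adds -ori, so the same rule applies.
The other patterns: stems ending in -r drop the final letter and add -en; stems ending in -u insert -al- after the first vowel; stems ending in -m add the prefix pi-.
So voglewhid → voglewhidori.

voglewhidori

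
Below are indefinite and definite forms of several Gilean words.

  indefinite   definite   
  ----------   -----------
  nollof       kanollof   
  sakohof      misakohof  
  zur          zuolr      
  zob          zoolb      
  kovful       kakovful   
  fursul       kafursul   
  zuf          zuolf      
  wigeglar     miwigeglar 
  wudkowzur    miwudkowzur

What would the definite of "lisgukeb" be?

zuf and nollof both end in -f yet inflect differently (zuolf, kanollof), so the final letter is not what conditions the rule; the number of vowels is.
"lisgukeb" has 3 vowels. The stems with 3 vowels (sakohof → misakohof, wigeglar → miwigeglar, wudkowzur → miwudkowzur) add the prefix mi-.
So lisgukeb → milisgukeb.

milisgukeb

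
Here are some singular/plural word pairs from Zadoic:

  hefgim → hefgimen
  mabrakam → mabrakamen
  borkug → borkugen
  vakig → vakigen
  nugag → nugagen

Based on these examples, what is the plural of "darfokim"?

Every pair shown (hefgim → hefgimen, mabrakam → mabrakamen, borkug → borkugen, …) follows the same rule: add -en.
So darfokim → darfokimen.

darfokimen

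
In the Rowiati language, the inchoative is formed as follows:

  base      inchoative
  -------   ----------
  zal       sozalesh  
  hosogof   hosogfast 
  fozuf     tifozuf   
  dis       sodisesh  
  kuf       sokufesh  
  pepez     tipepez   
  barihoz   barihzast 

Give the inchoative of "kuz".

sokuzesh

kuf and fozuf both end in -f yet inflect differently (sokufesh, tifozuf), so the final letter is not what conditions the rule; the number of vowels is.
"kuz" has 1 vowel. The stems with 1 vowel (zal → sozalesh, kuf → sokufesh, dis → sodisesh) add so- … -esh around the stem.
The other patterns: stems with 2 vowels add the prefix ti-; stems with 3 vowels delete the last vowel and add -ast.
So kuz → sokuzesh.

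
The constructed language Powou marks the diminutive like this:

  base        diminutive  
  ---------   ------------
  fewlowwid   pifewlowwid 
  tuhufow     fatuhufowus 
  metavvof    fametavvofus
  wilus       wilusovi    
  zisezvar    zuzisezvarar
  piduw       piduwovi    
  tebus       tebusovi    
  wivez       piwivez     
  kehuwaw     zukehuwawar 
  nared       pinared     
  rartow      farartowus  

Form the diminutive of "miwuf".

kehuwaw and piduw both end in -w yet inflect differently (zukehuwawar, piduwovi), so the final letter is not what conditions the rule; the last vowel is.
"miwuf" has last vowel 'u'. The stems whose last vowel is 'u' (wilus → wilusovi, tebus → tebusovi, piduw → piduwovi) add -ovi.
So miwuf → miwufovi.

miwufovi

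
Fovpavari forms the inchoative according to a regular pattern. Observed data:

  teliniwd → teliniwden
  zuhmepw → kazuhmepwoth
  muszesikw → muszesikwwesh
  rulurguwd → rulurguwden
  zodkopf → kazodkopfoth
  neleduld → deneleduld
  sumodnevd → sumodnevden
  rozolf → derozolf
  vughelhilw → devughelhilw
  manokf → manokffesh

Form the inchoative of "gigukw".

muszesikw and zuhmepw both end in -w yet inflect differently (muszesikwwesh, kazuhmepwoth), so the final letter is not what conditions the rule; the second-to-last letter is.
"gigukw" has second-to-last letter 'k'. The stems whose second-to-last letter is 'k' (muszesikw → muszesikwwesh, manokf → manokffesh) double the final consonant and add -esh.
The other patterns: stems whose second-to-last letter is 'p' add ka- … -oth around the stem; stems whose second-to-last letter is 'l' add the prefix de-; stems whose second-to-last letter is 'v' or 'w' add -en.
So gigukw → gigukwwesh.

gigukwwesh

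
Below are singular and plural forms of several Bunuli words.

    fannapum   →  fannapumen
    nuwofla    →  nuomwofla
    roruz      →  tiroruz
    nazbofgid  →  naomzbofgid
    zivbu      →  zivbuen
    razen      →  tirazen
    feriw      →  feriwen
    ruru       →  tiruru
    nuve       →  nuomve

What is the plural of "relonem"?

"relonem" begins with r-. The stems beginning with r- (roruz → tiroruz, ruru → tiruru, razen → tirazen) add the prefix ti-.
So relonem → tirelonem.

tirelonem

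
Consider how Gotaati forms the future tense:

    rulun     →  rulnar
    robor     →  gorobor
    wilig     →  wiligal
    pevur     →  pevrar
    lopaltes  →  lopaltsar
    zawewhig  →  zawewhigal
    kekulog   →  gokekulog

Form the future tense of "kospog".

wilig and kekulog both end in -g yet inflect differently (wiligal, gokekulog), so the final letter is not what conditions the rule; the last vowel is.
"kospog" has last vowel 'o'. The stems whose last vowel is 'o' (kekulog → gokekulog, robor → gorobor) add the prefix go-.
The other patterns: stems whose last vowel is 'i' add -al; stems whose last vowel is 'e' or 'u' delete the last vowel and add -ar.
So kospog → gokospog.

gokospog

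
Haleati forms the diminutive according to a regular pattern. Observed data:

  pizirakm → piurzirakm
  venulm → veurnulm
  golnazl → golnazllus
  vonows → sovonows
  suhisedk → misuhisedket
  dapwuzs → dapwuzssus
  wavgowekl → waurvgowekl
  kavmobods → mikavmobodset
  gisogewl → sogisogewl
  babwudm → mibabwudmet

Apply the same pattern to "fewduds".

mifewdudset

"fewduds" has second-to-last letter 'd'. The stems whose second-to-last letter is 'd' (babwudm → mibabwudmet, kavmobods → mikavmobodset, suhisedk → misuhisedket) add mi- … -et around the stem.
The other patterns: stems whose second-to-last letter is 'w' add the prefix so-; stems whose second-to-last letter is 'z' double the final consonant and add -us; stems whose second-to-last letter is 'k' or 'l' insert -ur- after the first vowel.
So fewduds → mifewdudset.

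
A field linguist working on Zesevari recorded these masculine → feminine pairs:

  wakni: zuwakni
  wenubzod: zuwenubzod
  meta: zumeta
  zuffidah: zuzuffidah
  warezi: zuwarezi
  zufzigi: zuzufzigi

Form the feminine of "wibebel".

Every pair shown (wakni → zuwakni, wenubzod → zuwenubzod, meta → zumeta, …) follows the same rule: add the prefix zu-.
So wibebel → zuwibebel.

zuwibebel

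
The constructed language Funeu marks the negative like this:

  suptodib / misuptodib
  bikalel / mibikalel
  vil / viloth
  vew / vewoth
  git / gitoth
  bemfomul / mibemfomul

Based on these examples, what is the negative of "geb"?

geboth

vil and bemfomul both end in -l yet inflect differently (viloth, mibemfomul), so the final letter is not what conditions the rule; the number of vowels is.
"geb" has 1 vowel. The stems with 1 vowel (git → gitoth, vew → vewoth, vil → viloth) add -oth.
So geb → geboth.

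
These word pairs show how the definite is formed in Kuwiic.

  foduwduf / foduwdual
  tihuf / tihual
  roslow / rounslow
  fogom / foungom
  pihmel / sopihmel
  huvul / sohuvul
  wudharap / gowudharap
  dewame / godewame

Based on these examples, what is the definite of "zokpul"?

sozokpul

foduwduf and huvul both have last vowel 'u' yet inflect differently (foduwdual, sohuvul), so the last vowel is not what conditions the rule; the final letter is.
"zokpul" ends in -l. The stems ending in -l (pihmel → sopihmel, huvul → sohuvul) add the prefix so-.
The other patterns: stems ending in -f drop the final letter and add -al; stems ending in -m or -w insert -un- after the first vowel; stems ending in -e or -p add the prefix go-.
So zokpul → sozokpul.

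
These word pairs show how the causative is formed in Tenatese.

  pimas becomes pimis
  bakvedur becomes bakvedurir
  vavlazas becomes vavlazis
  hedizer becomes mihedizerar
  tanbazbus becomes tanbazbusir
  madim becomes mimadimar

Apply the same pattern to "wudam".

wudim

"wudam" has last vowel 'a'. The stems whose last vowel is 'a' (vavlazas → vavlazis, pimas → pimis) change the last vowel to 'i'.
The other patterns: stems whose last vowel is 'u' add -ir; stems whose last vowel is 'e' or 'i' add mi- … -ar around the stem.
So wudam → wudim.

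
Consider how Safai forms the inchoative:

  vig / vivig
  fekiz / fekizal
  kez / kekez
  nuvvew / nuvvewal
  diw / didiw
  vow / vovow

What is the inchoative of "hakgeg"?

nuvvew and vow both end in -w yet inflect differently (nuvvewal, vovow), so the final letter is not what conditions the rule; the number of vowels is.
"hakgeg" has 2 vowels. The stems with 2 vowels (fekiz → fekizal, nuvvew → nuvvewal) add -al.
The other pattern: stems with 1 vowel repeat the first consonant+vowel as a prefix.
So hakgeg → hakgegal.

hakgegal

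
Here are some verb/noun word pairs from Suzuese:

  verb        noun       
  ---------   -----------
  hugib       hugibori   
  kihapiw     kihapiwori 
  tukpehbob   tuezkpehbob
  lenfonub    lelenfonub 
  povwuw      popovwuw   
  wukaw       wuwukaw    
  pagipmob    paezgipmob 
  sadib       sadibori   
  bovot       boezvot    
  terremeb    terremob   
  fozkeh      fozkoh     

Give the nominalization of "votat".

lenfonub and terremeb both end in -b yet inflect differently (lelenfonub, terremob), so the final letter is not what conditions the rule; the last vowel is.
"votat" has last vowel 'a'. The one such stem in the data (wukaw → wuwukaw) repeats the first consonant+vowel as a prefix (as do povwuw, lenfonub), so the same rule applies.
So votat → vovotat.

vovotat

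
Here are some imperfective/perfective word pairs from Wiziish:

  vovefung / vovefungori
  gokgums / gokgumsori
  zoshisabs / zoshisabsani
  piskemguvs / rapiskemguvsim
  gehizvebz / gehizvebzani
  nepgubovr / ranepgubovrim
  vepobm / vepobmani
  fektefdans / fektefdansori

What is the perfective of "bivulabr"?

piskemguvs and zoshisabs both end in -s yet inflect differently (rapiskemguvsim, zoshisabsani), so the final letter is not what conditions the rule; the second-to-last letter is.
"bivulabr" has second-to-last letter 'b'. The stems whose second-to-last letter is 'b' (zoshisabs → zoshisabsani, vepobm → vepobmani, gehizvebz → gehizvebzani) add -ani.
The other patterns: stems whose second-to-last letter is 'v' add ra- … -im around the stem; stems whose second-to-last letter is 'm' or 'n' add -ori.
So bivulabr → bivulabrani.

bivulabrani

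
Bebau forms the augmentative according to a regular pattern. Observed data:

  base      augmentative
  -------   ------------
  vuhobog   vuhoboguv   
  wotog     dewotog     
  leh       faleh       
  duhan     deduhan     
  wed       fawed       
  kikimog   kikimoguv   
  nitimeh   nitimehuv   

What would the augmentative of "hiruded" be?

hirudeduv

"hiruded" has 3 vowels. The stems with 3 vowels (kikimog → kikimoguv, nitimeh → nitimehuv, vuhobog → vuhoboguv) add -uv.
The other patterns: stems with 1 vowel add the prefix fa-; stems with 2 vowels add the prefix de-.
So hiruded → hirudeduv.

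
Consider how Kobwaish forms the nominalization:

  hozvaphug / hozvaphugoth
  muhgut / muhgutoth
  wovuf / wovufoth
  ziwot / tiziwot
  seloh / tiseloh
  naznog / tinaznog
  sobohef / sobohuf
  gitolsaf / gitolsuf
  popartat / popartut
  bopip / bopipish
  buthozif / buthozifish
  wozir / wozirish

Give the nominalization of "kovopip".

kovopipish

muhgut and ziwot both end in -t yet inflect differently (muhgutoth, tiziwot), so the final letter is not what conditions the rule; the last vowel is.
"kovopip" has last vowel 'i'. The stems whose last vowel is 'i' (bopip → bopipish, buthozif → buthozifish, wozir → wozirish) add -ish.
So kovopip → kovopipish.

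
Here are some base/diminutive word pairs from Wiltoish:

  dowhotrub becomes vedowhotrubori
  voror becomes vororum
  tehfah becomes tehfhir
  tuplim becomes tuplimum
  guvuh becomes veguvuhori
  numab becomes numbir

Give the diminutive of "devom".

guvuh and tehfah both end in -h yet inflect differently (veguvuhori, tehfhir), so the final letter is not what conditions the rule; the last vowel is.
"devom" has last vowel 'o'. The one such stem in the data (voror → vororum) adds -um, so the same rule applies.
The other patterns: stems whose last vowel is 'u' add ve- … -ori around the stem; stems whose last vowel is 'a' delete the last vowel and add -ir.
So devom → devomum.

devomum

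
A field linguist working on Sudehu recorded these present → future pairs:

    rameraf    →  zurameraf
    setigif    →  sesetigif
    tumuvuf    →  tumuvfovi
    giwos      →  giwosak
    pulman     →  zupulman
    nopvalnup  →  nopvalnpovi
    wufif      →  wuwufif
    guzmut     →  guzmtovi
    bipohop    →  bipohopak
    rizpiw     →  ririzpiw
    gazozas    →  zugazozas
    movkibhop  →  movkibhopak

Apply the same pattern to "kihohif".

kikihohif

giwos and gazozas both end in -s yet inflect differently (giwosak, zugazozas), so the final letter is not what conditions the rule; the last vowel is.
"kihohif" has last vowel 'i'. The stems whose last vowel is 'i' (setigif → sesetigif, wufif → wuwufif, rizpiw → ririzpiw) repeat the first consonant+vowel as a prefix.
So kihohif → kikihohif.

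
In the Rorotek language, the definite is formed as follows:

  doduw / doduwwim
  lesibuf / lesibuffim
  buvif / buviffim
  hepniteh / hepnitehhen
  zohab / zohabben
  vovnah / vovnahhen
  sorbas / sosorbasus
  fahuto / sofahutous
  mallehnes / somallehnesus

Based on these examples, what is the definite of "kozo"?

sokozous

"kozo" ends in -o. The one such stem in the data (fahuto → sofahutous) adds so- … -us around the stem, so the same rule applies.
The other patterns: stems ending in -f or -w double the final consonant and add -im; stems ending in -b or -h double the final consonant and add -en.
So kozo → sokozous.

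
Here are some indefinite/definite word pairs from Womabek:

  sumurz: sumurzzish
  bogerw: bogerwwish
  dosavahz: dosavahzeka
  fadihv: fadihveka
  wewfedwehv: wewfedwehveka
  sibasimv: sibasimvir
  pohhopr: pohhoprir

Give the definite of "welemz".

sumurz and dosavahz both end in -z yet inflect differently (sumurzzish, dosavahzeka), so the final letter is not what conditions the rule; the second-to-last letter is.
"welemz" has second-to-last letter 'm'. The one such stem in the data (sibasimv → sibasimvir) adds -ir, so the same rule applies.
The other patterns: stems whose second-to-last letter is 'r' double the final consonant and add -ish; stems whose second-to-last letter is 'h' add -eka.
So welemz → welemzir.

welemzir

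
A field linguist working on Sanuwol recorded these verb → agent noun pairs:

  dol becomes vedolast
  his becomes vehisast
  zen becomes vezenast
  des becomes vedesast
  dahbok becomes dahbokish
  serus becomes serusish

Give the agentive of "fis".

vefisast

his and serus both end in -s yet inflect differently (vehisast, serusish), so the final letter is not what conditions the rule; the number of vowels is.
"fis" has 1 vowel. The stems with 1 vowel (dol → vedolast, his → vehisast, zen → vezenast) add ve- … -ast around the stem.
So fis → vefisast.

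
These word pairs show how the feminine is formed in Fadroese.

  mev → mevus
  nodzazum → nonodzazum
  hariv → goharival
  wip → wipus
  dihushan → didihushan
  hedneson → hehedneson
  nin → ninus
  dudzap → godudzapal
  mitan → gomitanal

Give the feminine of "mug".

nin and mitan both end in -n yet inflect differently (ninus, gomitanal), so the final letter is not what conditions the rule; the number of vowels is.
"mug" has 1 vowel. The stems with 1 vowel (mev → mevus, nin → ninus, wip → wipus) add -us.
So mug → mugus.

mugus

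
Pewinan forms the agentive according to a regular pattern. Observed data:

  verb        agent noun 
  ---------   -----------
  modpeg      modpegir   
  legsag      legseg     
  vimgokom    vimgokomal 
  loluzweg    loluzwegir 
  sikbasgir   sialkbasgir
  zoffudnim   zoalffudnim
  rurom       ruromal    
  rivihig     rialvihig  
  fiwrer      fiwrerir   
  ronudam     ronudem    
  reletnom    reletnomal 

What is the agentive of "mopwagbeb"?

mopwagbebir

loluzweg and legsag both end in -g yet inflect differently (loluzwegir, legseg), so the final letter is not what conditions the rule; the last vowel is.
"mopwagbeb" has last vowel 'e'. The stems whose last vowel is 'e' (loluzweg → loluzwegir, fiwrer → fiwrerir, modpeg → modpegir) add -ir.
So mopwagbeb → mopwagbebir.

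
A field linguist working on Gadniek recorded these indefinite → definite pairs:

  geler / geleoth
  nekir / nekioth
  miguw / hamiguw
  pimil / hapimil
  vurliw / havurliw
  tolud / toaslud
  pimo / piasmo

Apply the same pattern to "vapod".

vaaspod

"vapod" ends in -d. The one such stem in the data (tolud → toaslud) inserts -as- after the first vowel (as does pimo), so the same rule applies.
The other patterns: stems ending in -r drop the final letter and add -oth; stems ending in -l or -w add the prefix ha-.
So vapod → vaaspod.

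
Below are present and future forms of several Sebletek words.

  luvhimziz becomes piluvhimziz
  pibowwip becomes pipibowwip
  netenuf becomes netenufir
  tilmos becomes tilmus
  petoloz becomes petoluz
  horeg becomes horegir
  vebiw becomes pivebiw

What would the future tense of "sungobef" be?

luvhimziz and petoloz both end in -z yet inflect differently (piluvhimziz, petoluz), so the final letter is not what conditions the rule; the last vowel is.
"sungobef" has last vowel 'e'. The one such stem in the data (horeg → horegir) adds -ir, so the same rule applies.
So sungobef → sungobefir.

sungobefir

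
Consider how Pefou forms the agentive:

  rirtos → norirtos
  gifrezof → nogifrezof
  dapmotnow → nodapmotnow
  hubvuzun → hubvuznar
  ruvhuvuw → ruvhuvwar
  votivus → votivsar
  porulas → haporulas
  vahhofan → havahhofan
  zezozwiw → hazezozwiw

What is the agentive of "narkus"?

dapmotnow and ruvhuvuw both end in -w yet inflect differently (nodapmotnow, ruvhuvwar), so the final letter is not what conditions the rule; the last vowel is.
"narkus" has last vowel 'u'. The stems whose last vowel is 'u' (hubvuzun → hubvuznar, ruvhuvuw → ruvhuvwar, votivus → votivsar) delete the last vowel and add -ar.
The other patterns: stems whose last vowel is 'o' add the prefix no-; stems whose last vowel is 'a' or 'i' add the prefix ha-.
So narkus → narksar.

narksar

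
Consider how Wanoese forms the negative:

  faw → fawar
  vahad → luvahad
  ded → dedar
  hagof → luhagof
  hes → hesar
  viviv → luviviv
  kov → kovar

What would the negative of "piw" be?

piwar

viviv and kov both end in -v yet inflect differently (luviviv, kovar), so the final letter is not what conditions the rule; the number of vowels is.
"piw" has 1 vowel. The stems with 1 vowel (faw → fawar, kov → kovar, ded → dedar) add -ar.
The other pattern: stems with 2 vowels add the prefix lu-.
So piw → piwar.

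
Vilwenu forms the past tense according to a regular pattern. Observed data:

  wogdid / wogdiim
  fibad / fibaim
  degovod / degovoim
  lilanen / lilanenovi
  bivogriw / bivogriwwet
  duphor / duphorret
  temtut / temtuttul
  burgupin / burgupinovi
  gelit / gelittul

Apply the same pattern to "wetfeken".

wetfekenovi

burgupin and gelit both have last vowel 'i' yet inflect differently (burgupinovi, gelittul), so the last vowel is not what conditions the rule; the final letter is.
"wetfeken" ends in -n. The stems ending in -n (burgupin → burgupinovi, lilanen → lilanenovi) add -ovi.
The other patterns: stems ending in -t double the final consonant and add -ul; stems ending in -d drop the final letter and add -im; stems ending in -r or -w double the final consonant and add -et.
So wetfeken → wetfekenovi.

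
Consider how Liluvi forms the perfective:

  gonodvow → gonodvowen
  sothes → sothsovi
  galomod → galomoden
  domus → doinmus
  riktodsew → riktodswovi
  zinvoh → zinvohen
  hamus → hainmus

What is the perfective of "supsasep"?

"supsasep" has last vowel 'e'. The stems whose last vowel is 'e' (sothes → sothsovi, riktodsew → riktodswovi) delete the last vowel and add -ovi.
So supsasep → supsaspovi.

supsaspovi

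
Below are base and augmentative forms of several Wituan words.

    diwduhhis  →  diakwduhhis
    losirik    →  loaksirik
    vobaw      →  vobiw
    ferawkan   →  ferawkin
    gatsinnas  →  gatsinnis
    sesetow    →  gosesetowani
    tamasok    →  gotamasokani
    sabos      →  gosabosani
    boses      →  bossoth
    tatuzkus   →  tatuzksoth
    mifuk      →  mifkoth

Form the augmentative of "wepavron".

diwduhhis and gatsinnas both end in -s yet inflect differently (diakwduhhis, gatsinnis), so the final letter is not what conditions the rule; the last vowel is.
"wepavron" has last vowel 'o'. The stems whose last vowel is 'o' (sesetow → gosesetowani, tamasok → gotamasokani, sabos → gosabosani) add go- … -ani around the stem.
So wepavron → gowepavronani.

gowepavronani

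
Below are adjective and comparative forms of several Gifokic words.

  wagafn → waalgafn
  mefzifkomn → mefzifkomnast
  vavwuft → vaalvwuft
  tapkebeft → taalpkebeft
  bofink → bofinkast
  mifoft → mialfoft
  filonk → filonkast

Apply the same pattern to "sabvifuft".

saalbvifuft

wagafn and mefzifkomn both end in -n yet inflect differently (waalgafn, mefzifkomnast), so the final letter is not what conditions the rule; the second-to-last letter is.
"sabvifuft" has second-to-last letter 'f'. The stems whose second-to-last letter is 'f' (wagafn → waalgafn, mifoft → mialfoft, vavwuft → vaalvwuft) insert -al- after the first vowel.
So sabvifuft → saalbvifuft.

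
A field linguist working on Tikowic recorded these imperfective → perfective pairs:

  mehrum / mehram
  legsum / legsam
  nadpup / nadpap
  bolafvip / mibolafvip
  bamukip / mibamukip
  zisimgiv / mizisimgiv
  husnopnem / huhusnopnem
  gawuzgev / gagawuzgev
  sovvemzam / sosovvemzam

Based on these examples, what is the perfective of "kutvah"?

kukutvah

nadpup and bolafvip both end in -p yet inflect differently (nadpap, mibolafvip), so the final letter is not what conditions the rule; the last vowel is.
"kutvah" has last vowel 'a'. The one such stem in the data (sovvemzam → sosovvemzam) repeats the first consonant+vowel as a prefix (as do husnopnem, gawuzgev), so the same rule applies.
The other patterns: stems whose last vowel is 'u' change the last vowel to 'a'; stems whose last vowel is 'i' add the prefix mi-.
So kutvah → kukutvah.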